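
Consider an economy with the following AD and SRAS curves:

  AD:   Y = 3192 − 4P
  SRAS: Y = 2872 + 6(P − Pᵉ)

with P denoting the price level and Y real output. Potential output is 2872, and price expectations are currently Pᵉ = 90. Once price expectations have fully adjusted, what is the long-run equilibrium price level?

Long-run P = 80

Short run: with Pᵉ = 90, SRAS is Y = 2332 + 6P. Setting AD = SRAS gives 860 = 10P, so P = 86 and Y = 3192 − 4·86 = 2848.
Output 2848 is below potential 2872, so over time expected prices fall and SRAS shifts right until Y returns to 2872.
Long run: Y = 2872 on the AD curve gives 2872 = 3192 − 4P, so P = 80.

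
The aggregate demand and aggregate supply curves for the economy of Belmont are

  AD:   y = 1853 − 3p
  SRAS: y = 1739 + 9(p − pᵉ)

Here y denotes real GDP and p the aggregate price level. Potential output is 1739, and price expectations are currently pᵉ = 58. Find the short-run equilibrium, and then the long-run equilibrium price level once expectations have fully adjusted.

Short run: p = 53, y = 1694. Long run: p = 38.

Short run: with pᵉ = 58, SRAS is y = 1217 + 9p. Setting AD = SRAS gives 636 = 12p, so p = 53 and y = 1853 − 3·53 = 1694.
Output 1694 is below potential 1739, so over time expected prices fall and SRAS shifts right until y returns to 1739.
Long run: y = 1739 on the AD curve gives 1739 = 1853 − 3p, so p = 38.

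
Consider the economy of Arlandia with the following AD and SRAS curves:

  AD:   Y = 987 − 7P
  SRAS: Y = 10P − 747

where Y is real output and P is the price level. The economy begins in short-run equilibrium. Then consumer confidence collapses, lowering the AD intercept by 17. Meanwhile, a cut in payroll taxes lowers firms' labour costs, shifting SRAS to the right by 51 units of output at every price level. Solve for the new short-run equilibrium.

After both shocks: AD is Y = 970 − 7P and SRAS is Y = 10P − 696.
Setting them equal: 1666 = 17P, so P = 98.
Y = 970 − 7·98 = 284.

P = 98, Y = 284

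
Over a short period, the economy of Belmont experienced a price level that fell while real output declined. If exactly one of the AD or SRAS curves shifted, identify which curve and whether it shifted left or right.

P fell and Y fell. An AD shift moves P and Y in the same direction; an SRAS shift moves them in opposite directions.
Here P and Y moved in the same direction, so the AD curve shifted.
Since Y fell, AD shifted left.

AD shifted left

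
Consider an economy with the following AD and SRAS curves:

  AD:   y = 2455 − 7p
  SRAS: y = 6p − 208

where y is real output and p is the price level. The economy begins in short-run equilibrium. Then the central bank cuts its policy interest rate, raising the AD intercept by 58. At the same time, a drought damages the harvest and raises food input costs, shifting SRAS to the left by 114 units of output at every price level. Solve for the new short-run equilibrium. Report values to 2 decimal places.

p = 218.08, y = 986.46

After both shocks: AD is y = 2513 − 7p and SRAS is y = 6p − 322.
Setting them equal: 2835 = 13p, so p = 218.08.
Substituting into AD, y = 986.46.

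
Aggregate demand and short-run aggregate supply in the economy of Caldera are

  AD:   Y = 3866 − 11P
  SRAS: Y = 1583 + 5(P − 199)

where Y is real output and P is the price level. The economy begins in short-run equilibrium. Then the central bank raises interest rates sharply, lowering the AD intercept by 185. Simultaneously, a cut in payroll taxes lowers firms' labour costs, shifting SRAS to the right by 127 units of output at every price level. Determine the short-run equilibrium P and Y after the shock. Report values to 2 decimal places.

After both shocks: AD is Y = 3681 − 11P and SRAS is Y = 715 + 5P.
Setting them equal: 2966 = 16P, so P = 185.38.
Substituting into AD, Y = 1641.88.

P = 185.38, Y = 1641.88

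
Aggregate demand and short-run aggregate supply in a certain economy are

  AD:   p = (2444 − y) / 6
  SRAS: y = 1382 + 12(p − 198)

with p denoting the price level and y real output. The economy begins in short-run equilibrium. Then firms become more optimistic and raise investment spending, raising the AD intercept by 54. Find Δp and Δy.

Δp = +3, Δy = +36

This is a positive demand shock: AD shifts right.
New AD: y = 2498 − 6p.
SRAS can be written y = 12p − 994.
Set AD = SRAS: 2498 − 6p = 12p − 994, so 3492 = 18p and p = 194.
y = 2498 − 6·194 = 1334.
Initially p = 191, y = 1298, so Δp = +3 and Δy = +36.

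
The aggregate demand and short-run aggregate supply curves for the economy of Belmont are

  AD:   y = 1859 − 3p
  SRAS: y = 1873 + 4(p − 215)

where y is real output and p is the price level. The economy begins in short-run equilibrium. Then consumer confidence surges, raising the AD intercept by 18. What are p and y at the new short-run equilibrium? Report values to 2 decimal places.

p = 123.43, y = 1506.71

This is a positive demand shock: AD shifts right.
New AD: y = 1877 − 3p.
SRAS can be written y = 1013 + 4p.
Set AD = SRAS: 1877 − 3p = 1013 + 4p, so 864 = 7p and p = 123.43.
Substituting into AD, y = 1506.71.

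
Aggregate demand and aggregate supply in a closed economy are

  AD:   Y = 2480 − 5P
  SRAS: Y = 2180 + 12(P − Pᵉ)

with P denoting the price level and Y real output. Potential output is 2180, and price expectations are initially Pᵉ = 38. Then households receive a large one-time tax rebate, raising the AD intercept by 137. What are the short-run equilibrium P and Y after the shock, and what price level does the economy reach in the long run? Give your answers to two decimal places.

Short run: P = 52.53, Y = 2354.35. Long run: P = 87.40.

AD shifts right: new AD is Y = 2617 − 5P. With Pᵉ = 38, SRAS is Y = 1724 + 12P.
Short run: 2617 − 5P = 1724 + 12P gives 893 = 17P, so P = 52.53 and Y = 2617 − 5P = 2354.35.
Y = 2354.35 is above potential 2180; expectations adjust and SRAS shifts left until Y = 2180.
Long run: on the new AD curve, 2180 = 2617 − 5P gives P = 87.40.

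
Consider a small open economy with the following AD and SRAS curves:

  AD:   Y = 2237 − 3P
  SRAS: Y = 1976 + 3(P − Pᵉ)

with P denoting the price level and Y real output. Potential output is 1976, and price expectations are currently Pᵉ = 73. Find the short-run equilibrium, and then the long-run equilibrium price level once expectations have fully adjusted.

Short run: P = 80, Y = 1997. Long run: P = 87.

Short run: with Pᵉ = 73, SRAS is Y = 1757 + 3P. Setting AD = SRAS gives 480 = 6P, so P = 80 and Y = 2237 − 3·80 = 1997.
Output 1997 is above potential 1976, so over time expected prices rise and SRAS shifts left until Y returns to 1976.
Long run: Y = 1976 on the AD curve gives 1976 = 2237 − 3P, so P = 87.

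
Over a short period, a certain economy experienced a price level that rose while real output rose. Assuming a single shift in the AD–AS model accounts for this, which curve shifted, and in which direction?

P rose and Y rose. An AD shift moves P and Y in the same direction; an SRAS shift moves them in opposite directions.
Here P and Y moved in the same direction, so the AD curve shifted.
Since Y rose, AD shifted right.

AD shifted right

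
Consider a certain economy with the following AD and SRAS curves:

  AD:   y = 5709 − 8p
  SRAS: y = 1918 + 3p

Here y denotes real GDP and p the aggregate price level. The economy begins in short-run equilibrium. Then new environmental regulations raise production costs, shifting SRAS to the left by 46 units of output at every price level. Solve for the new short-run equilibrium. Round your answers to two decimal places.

p = 348.82, y = 2918.45

This is a negative supply shock: SRAS shifts left.
New SRAS: y = 1872 + 3p.
Set AD = SRAS: 5709 − 8p = 1872 + 3p, so 3837 = 11p and p = 348.82.
Substituting into AD, y = 2918.45.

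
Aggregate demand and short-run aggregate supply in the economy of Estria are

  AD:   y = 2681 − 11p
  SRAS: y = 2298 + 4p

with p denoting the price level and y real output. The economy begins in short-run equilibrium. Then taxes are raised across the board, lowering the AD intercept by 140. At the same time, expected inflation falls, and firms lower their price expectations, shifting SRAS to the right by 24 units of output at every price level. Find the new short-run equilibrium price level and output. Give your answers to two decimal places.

After both shocks: AD is y = 2541 − 11p and SRAS is y = 2322 + 4p.
Setting them equal: 219 = 15p, so p = 14.60.
Substituting into AD, y = 2380.40.

p = 14.60, y = 2380.40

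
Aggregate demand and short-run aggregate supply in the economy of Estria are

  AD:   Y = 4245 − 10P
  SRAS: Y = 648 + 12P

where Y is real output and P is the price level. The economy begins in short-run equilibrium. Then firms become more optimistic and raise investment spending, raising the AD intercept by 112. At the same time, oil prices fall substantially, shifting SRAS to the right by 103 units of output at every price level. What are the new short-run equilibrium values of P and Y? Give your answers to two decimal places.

After both shocks: AD is Y = 4357 − 10P and SRAS is Y = 751 + 12P.
Setting them equal: 3606 = 22P, so P = 163.91.
Substituting into AD, Y = 2717.91.

P = 163.91, Y = 2717.91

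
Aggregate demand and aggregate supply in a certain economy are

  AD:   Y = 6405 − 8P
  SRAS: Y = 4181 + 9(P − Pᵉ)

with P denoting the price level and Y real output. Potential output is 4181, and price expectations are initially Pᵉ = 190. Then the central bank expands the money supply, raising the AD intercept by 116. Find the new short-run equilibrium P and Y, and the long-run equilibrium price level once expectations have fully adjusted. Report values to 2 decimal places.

AD shifts right: new AD is Y = 6521 − 8P. With Pᵉ = 190, SRAS is Y = 2471 + 9P.
Short run: 6521 − 8P = 2471 + 9P gives 4050 = 17P, so P = 238.24 and Y = 6521 − 8P = 4615.12.
Y = 4615.12 is above potential 4181; expectations adjust and SRAS shifts left until Y = 4181.
Long run: on the new AD curve, 4181 = 6521 − 8P gives P = 292.50.

Short run: P = 238.24, Y = 4615.12. Long run: P = 292.50.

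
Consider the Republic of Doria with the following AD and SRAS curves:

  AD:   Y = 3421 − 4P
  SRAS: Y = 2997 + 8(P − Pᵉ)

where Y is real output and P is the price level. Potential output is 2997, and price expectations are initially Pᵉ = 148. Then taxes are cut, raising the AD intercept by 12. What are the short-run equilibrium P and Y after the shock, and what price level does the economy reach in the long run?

AD shifts right: new AD is Y = 3433 − 4P. With Pᵉ = 148, SRAS is Y = 1813 + 8P.
Short run: 3433 − 4P = 1813 + 8P gives 1620 = 12P, so P = 135 and Y = 3433 − 4·135 = 2893.
Y = 2893 is below potential 2997; expectations adjust and SRAS shifts right until Y = 2997.
Long run: on the new AD curve, 2997 = 3433 − 4P gives P = 109.

Short run: P = 135, Y = 2893. Long run: P = 109.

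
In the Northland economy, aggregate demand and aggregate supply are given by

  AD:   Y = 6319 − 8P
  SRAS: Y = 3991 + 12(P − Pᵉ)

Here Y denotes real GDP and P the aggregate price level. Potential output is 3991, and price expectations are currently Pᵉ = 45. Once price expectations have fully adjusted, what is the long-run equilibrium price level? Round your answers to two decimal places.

Long-run P = 291.00

Short run: with Pᵉ = 45, SRAS is Y = 3451 + 12P. Setting AD = SRAS gives 2868 = 20P, so P = 143.40 and Y = 6319 − 8P = 5171.80.
Output 5171.80 is above potential 3991, so over time expected prices rise and SRAS shifts left until Y returns to 3991.
Long run: Y = 3991 on the AD curve gives 3991 = 6319 − 8P, so P = 291.00.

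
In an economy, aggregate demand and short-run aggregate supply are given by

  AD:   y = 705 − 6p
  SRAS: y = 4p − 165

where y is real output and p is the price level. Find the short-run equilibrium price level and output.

Set AD = SRAS: 705 − 6p = 4p − 165, so 870 = 10p and p = 87.
Then y = 705 − 6·87 = 183.

p = 87, y = 183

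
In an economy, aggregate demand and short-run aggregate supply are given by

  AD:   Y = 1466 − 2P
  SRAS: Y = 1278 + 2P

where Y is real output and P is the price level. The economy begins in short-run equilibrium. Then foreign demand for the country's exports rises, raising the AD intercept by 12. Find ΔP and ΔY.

ΔP = +3, ΔY = +6

This is a positive demand shock: AD shifts right.
New AD: Y = 1478 − 2P.
Set AD = SRAS: 1478 − 2P = 1278 + 2P, so 200 = 4P and P = 50.
Y = 1478 − 2·50 = 1378.
Initially P = 47, Y = 1372, so ΔP = +3 and ΔY = +6.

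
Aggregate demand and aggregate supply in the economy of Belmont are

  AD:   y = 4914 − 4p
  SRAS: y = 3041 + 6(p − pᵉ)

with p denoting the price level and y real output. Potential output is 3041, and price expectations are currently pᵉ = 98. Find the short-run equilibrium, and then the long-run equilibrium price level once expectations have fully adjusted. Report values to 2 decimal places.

Short run: with pᵉ = 98, SRAS is y = 2453 + 6p. Setting AD = SRAS gives 2461 = 10p, so p = 246.10 and y = 4914 − 4p = 3929.60.
Output 3929.60 is above potential 3041, so over time expected prices rise and SRAS shifts left until y returns to 3041.
Long run: y = 3041 on the AD curve gives 3041 = 4914 − 4p, so p = 468.25.

Short run: p = 246.10, y = 3929.60. Long run: p = 468.25.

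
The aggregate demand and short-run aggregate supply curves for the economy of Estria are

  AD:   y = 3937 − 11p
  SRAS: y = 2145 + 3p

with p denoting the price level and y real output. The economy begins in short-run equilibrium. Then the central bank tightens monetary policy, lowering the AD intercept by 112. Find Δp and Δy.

Δp = -8, Δy = -24

This is a negative demand shock: AD shifts left.
New AD: y = 3825 − 11p.
Set AD = SRAS: 3825 − 11p = 2145 + 3p, so 1680 = 14p and p = 120.
y = 3825 − 11·120 = 2505.
Initially p = 128, y = 2529, so Δp = -8 and Δy = -24.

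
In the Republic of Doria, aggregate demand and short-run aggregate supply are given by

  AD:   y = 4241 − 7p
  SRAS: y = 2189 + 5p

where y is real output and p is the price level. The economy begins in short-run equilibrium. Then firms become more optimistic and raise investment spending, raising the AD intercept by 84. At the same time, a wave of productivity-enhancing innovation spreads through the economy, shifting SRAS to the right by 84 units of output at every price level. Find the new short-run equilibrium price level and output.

p = 171, y = 3128

After both shocks: AD is y = 4325 − 7p and SRAS is y = 2273 + 5p.
Setting them equal: 2052 = 12p, so p = 171.
y = 4325 − 7·171 = 3128.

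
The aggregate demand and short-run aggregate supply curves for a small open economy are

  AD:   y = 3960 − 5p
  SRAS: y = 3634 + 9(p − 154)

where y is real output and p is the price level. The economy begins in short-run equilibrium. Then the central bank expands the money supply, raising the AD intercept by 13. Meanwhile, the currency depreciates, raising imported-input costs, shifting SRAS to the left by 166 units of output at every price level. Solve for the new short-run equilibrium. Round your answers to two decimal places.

p = 135.07, y = 3297.64

After both shocks: AD is y = 3973 − 5p and SRAS is y = 2082 + 9p.
Setting them equal: 1891 = 14p, so p = 135.07.
Substituting into AD, y = 3297.64.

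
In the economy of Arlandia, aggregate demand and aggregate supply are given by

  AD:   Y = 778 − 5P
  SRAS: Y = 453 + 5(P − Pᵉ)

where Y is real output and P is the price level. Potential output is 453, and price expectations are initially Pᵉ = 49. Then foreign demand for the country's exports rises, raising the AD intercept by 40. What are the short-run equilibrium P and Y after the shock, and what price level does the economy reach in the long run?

Short run: P = 61, Y = 513. Long run: P = 73.

AD shifts right: new AD is Y = 818 − 5P. With Pᵉ = 49, SRAS is Y = 208 + 5P.
Short run: 818 − 5P = 208 + 5P gives 610 = 10P, so P = 61 and Y = 818 − 5·61 = 513.
Y = 513 is above potential 453; expectations adjust and SRAS shifts left until Y = 453.
Long run: on the new AD curve, 453 = 818 − 5P gives P = 73.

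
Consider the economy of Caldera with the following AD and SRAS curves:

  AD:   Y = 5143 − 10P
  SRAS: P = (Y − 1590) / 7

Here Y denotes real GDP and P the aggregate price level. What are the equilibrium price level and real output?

P = 209, Y = 3053

Rearrange SRAS to Y = 1590 + 7P.
Set AD = SRAS: 5143 − 10P = 1590 + 7P, so 3553 = 17P and P = 209.
Then Y = 5143 − 10·209 = 3053.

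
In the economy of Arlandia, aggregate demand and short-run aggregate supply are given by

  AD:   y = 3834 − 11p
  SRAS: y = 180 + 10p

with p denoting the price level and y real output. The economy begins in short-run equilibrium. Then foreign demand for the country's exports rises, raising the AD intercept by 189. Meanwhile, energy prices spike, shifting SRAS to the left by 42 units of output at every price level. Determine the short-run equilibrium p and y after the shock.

After both shocks: AD is y = 4023 − 11p and SRAS is y = 138 + 10p.
Setting them equal: 3885 = 21p, so p = 185.
y = 4023 − 11·185 = 1988.

p = 185, y = 1988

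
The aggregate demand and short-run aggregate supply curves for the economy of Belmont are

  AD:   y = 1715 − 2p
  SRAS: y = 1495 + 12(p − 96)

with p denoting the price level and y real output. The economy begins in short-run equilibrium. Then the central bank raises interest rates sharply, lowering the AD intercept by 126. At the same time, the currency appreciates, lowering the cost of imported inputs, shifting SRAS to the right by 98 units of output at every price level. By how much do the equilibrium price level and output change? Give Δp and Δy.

Δp = -16, Δy = -94

After both shocks: AD is y = 1589 − 2p and SRAS is y = 441 + 12p.
Setting them equal: 1148 = 14p, so p = 82.
y = 1589 − 2·82 = 1425.
Initially p = 98, y = 1519, so Δp = -16 and Δy = -94.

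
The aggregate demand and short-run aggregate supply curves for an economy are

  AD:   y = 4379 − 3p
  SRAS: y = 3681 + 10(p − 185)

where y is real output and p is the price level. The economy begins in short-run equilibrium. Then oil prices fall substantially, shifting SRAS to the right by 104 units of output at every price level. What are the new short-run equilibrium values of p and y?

p = 188, y = 3815

This is a positive supply shock: SRAS shifts right.
New SRAS: y = 1935 + 10p.
Set AD = SRAS: 4379 − 3p = 1935 + 10p, so 2444 = 13p and p = 188.
y = 4379 − 3·188 = 3815.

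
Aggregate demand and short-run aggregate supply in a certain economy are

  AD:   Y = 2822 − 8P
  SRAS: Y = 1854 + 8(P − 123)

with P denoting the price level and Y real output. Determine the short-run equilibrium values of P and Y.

Write SRAS as Y = 1854 + 8P − 984 = 870 + 8P.
Set AD = SRAS: 2822 − 8P = 870 + 8P, so 1952 = 16P and P = 122.
Then Y = 2822 − 8·122 = 1846.

P = 122, Y = 1846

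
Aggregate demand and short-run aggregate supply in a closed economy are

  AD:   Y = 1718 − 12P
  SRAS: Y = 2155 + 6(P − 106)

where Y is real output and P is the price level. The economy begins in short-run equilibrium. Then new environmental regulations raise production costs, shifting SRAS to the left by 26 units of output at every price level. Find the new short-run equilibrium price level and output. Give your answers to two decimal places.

P = 12.50, Y = 1568.00

This is a negative supply shock: SRAS shifts left.
New SRAS: Y = 1493 + 6P.
Set AD = SRAS: 1718 − 12P = 1493 + 6P, so 225 = 18P and P = 12.50.
Substituting into AD, Y = 1568.00.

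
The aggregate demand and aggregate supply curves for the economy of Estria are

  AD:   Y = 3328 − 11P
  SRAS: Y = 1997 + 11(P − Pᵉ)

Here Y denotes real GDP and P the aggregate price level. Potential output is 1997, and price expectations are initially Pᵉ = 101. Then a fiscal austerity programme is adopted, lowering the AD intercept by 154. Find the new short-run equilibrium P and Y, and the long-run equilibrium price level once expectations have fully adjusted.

Short run: P = 104, Y = 2030. Long run: P = 107.

AD shifts left: new AD is Y = 3174 − 11P. With Pᵉ = 101, SRAS is Y = 886 + 11P.
Short run: 3174 − 11P = 886 + 11P gives 2288 = 22P, so P = 104 and Y = 3174 − 11·104 = 2030.
Y = 2030 is above potential 1997; expectations adjust and SRAS shifts left until Y = 1997.
Long run: on the new AD curve, 1997 = 3174 − 11P gives P = 107.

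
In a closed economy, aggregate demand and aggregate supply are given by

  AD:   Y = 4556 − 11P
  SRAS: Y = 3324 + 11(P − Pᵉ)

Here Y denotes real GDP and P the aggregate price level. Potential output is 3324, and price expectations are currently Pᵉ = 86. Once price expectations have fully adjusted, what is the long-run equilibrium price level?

Long-run P = 112

Short run: with Pᵉ = 86, SRAS is Y = 2378 + 11P. Setting AD = SRAS gives 2178 = 22P, so P = 99 and Y = 4556 − 11·99 = 3467.
Output 3467 is above potential 3324, so over time expected prices rise and SRAS shifts left until Y returns to 3324.
Long run: Y = 3324 on the AD curve gives 3324 = 4556 − 11P, so P = 112.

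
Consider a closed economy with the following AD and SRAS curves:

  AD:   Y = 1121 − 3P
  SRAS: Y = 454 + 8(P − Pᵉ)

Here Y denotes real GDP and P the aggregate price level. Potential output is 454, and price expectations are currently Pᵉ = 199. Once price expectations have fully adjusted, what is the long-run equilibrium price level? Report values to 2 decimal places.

Long-run P = 222.33

Short run: with Pᵉ = 199, SRAS is Y = 8P − 1138. Setting AD = SRAS gives 2259 = 11P, so P = 205.36 and Y = 1121 − 3P = 504.91.
Output 504.91 is above potential 454, so over time expected prices rise and SRAS shifts left until Y returns to 454.
Long run: Y = 454 on the AD curve gives 454 = 1121 − 3P, so P = 222.33.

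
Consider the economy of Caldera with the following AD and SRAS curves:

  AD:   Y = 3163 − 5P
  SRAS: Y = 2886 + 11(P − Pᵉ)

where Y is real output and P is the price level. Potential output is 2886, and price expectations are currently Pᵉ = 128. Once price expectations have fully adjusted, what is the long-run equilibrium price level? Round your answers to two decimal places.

Short run: with Pᵉ = 128, SRAS is Y = 1478 + 11P. Setting AD = SRAS gives 1685 = 16P, so P = 105.31 and Y = 3163 − 5P = 2636.44.
Output 2636.44 is below potential 2886, so over time expected prices fall and SRAS shifts right until Y returns to 2886.
Long run: Y = 2886 on the AD curve gives 2886 = 3163 − 5P, so P = 55.40.

Long-run P = 55.40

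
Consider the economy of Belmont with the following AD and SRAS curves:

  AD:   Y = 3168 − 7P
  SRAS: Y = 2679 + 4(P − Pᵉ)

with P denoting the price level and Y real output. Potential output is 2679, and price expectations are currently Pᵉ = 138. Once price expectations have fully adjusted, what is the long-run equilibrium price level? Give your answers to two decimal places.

Long-run P = 69.86

Short run: with Pᵉ = 138, SRAS is Y = 2127 + 4P. Setting AD = SRAS gives 1041 = 11P, so P = 94.64 and Y = 3168 − 7P = 2505.55.
Output 2505.55 is below potential 2679, so over time expected prices fall and SRAS shifts right until Y returns to 2679.
Long run: Y = 2679 on the AD curve gives 2679 = 3168 − 7P, so P = 69.86.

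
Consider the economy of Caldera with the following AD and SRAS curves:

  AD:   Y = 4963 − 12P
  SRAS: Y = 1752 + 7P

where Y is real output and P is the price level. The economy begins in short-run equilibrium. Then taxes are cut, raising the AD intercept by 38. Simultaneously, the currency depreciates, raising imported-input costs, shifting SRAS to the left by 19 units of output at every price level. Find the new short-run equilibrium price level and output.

After both shocks: AD is Y = 5001 − 12P and SRAS is Y = 1733 + 7P.
Setting them equal: 3268 = 19P, so P = 172.
Y = 5001 − 12·172 = 2937.

P = 172, Y = 2937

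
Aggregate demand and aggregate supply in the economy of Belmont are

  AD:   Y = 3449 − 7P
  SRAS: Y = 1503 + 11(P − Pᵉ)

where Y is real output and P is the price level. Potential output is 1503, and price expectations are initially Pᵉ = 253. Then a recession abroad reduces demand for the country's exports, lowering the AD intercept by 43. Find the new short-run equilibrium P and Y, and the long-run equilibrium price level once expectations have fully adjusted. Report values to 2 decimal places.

AD shifts left: new AD is Y = 3406 − 7P. With Pᵉ = 253, SRAS is Y = 11P − 1280.
Short run: 3406 − 7P = 11P − 1280 gives 4686 = 18P, so P = 260.33 and Y = 3406 − 7P = 1583.67.
Y = 1583.67 is above potential 1503; expectations adjust and SRAS shifts left until Y = 1503.
Long run: on the new AD curve, 1503 = 3406 − 7P gives P = 271.86.

Short run: P = 260.33, Y = 1583.67. Long run: P = 271.86.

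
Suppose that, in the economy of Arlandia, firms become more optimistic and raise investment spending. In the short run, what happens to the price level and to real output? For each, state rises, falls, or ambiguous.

Price level: rises; output: rises

This is a positive demand shock: AD shifts right.
Moving along the upward-sloping SRAS curve, P rises and Y rises.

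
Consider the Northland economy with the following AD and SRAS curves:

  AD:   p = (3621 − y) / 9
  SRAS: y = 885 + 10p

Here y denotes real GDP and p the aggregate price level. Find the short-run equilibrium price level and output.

Rearrange AD to y = 3621 − 9p.
Set AD = SRAS: 3621 − 9p = 885 + 10p, so 2736 = 19p and p = 144.
Then y = 3621 − 9·144 = 2325.

p = 144, y = 2325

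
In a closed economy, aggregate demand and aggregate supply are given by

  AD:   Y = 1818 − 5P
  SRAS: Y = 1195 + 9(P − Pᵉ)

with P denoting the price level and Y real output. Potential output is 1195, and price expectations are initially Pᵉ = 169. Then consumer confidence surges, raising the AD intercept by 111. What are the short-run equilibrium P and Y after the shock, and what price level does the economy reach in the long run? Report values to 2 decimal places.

AD shifts right: new AD is Y = 1929 − 5P. With Pᵉ = 169, SRAS is Y = 9P − 326.
Short run: 1929 − 5P = 9P − 326 gives 2255 = 14P, so P = 161.07 and Y = 1929 − 5P = 1123.64.
Y = 1123.64 is below potential 1195; expectations adjust and SRAS shifts right until Y = 1195.
Long run: on the new AD curve, 1195 = 1929 − 5P gives P = 146.80.

Short run: P = 161.07, Y = 1123.64. Long run: P = 146.80.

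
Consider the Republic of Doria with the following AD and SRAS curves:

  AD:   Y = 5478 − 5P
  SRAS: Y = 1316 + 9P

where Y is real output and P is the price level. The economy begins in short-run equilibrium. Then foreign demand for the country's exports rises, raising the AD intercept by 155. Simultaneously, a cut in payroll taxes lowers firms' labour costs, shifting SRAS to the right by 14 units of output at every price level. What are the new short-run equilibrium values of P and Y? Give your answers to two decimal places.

P = 307.36, Y = 4096.21

After both shocks: AD is Y = 5633 − 5P and SRAS is Y = 1330 + 9P.
Setting them equal: 4303 = 14P, so P = 307.36.
Substituting into AD, Y = 4096.21.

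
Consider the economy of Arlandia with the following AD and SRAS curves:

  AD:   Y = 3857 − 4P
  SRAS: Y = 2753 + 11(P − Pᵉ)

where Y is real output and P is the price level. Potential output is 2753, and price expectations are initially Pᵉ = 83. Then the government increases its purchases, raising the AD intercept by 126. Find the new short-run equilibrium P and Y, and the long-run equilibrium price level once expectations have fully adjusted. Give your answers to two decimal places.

AD shifts right: new AD is Y = 3983 − 4P. With Pᵉ = 83, SRAS is Y = 1840 + 11P.
Short run: 3983 − 4P = 1840 + 11P gives 2143 = 15P, so P = 142.87 and Y = 3983 − 4P = 3411.53.
Y = 3411.53 is above potential 2753; expectations adjust and SRAS shifts left until Y = 2753.
Long run: on the new AD curve, 2753 = 3983 − 4P gives P = 307.50.

Short run: P = 142.87, Y = 3411.53. Long run: P = 307.50.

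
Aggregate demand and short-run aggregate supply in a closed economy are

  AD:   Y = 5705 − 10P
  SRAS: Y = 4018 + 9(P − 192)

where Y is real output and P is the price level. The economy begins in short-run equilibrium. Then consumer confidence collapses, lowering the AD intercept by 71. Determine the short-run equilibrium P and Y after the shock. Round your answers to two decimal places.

P = 176.00, Y = 3874.00

This is a negative demand shock: AD shifts left.
New AD: Y = 5634 − 10P.
SRAS can be written Y = 2290 + 9P.
Set AD = SRAS: 5634 − 10P = 2290 + 9P, so 3344 = 19P and P = 176.00.
Substituting into AD, Y = 3874.00.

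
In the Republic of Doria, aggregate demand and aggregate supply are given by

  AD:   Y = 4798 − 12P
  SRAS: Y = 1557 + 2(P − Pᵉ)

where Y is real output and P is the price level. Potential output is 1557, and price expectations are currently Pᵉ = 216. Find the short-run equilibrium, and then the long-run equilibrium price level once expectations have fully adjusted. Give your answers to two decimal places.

Short run: P = 262.36, Y = 1649.71. Long run: P = 270.08.

Short run: with Pᵉ = 216, SRAS is Y = 1125 + 2P. Setting AD = SRAS gives 3673 = 14P, so P = 262.36 and Y = 4798 − 12P = 1649.71.
Output 1649.71 is above potential 1557, so over time expected prices rise and SRAS shifts left until Y returns to 1557.
Long run: Y = 1557 on the AD curve gives 1557 = 4798 − 12P, so P = 270.08.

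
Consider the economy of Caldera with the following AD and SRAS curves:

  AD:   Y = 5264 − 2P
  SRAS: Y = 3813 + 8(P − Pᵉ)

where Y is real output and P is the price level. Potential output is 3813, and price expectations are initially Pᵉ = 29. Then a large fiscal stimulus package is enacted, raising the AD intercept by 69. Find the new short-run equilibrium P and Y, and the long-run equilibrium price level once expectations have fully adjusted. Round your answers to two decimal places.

Short run: P = 175.20, Y = 4982.60. Long run: P = 760.00.

AD shifts right: new AD is Y = 5333 − 2P. With Pᵉ = 29, SRAS is Y = 3581 + 8P.
Short run: 5333 − 2P = 3581 + 8P gives 1752 = 10P, so P = 175.20 and Y = 5333 − 2P = 4982.60.
Y = 4982.60 is above potential 3813; expectations adjust and SRAS shifts left until Y = 3813.
Long run: on the new AD curve, 3813 = 5333 − 2P gives P = 760.00.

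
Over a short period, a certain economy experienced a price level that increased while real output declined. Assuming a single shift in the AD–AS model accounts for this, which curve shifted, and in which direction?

SRAS shifted left

P rose and Y fell. An AD shift moves P and Y in the same direction; an SRAS shift moves them in opposite directions.
Here P and Y moved in opposite directions, so the SRAS curve shifted.
Since Y fell, SRAS shifted left.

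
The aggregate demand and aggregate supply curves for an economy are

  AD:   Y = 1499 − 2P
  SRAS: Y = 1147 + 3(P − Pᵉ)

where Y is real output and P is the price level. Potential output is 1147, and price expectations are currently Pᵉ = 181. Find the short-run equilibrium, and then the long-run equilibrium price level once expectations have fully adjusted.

Short run: with Pᵉ = 181, SRAS is Y = 604 + 3P. Setting AD = SRAS gives 895 = 5P, so P = 179 and Y = 1499 − 2·179 = 1141.
Output 1141 is below potential 1147, so over time expected prices fall and SRAS shifts right until Y returns to 1147.
Long run: Y = 1147 on the AD curve gives 1147 = 1499 − 2P, so P = 176.

Short run: P = 179, Y = 1141. Long run: P = 176.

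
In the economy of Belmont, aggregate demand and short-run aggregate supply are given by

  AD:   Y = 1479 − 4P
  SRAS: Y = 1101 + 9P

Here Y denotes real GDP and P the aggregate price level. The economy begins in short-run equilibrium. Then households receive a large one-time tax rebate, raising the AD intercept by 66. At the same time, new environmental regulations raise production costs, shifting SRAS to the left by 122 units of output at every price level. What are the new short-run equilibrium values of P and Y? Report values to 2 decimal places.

After both shocks: AD is Y = 1545 − 4P and SRAS is Y = 979 + 9P.
Setting them equal: 566 = 13P, so P = 43.54.
Substituting into AD, Y = 1370.85.

P = 43.54, Y = 1370.85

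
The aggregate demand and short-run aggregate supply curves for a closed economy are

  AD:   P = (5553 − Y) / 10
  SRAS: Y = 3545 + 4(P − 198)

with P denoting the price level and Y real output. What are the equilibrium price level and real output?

Write SRAS as Y = 3545 + 4P − 792 = 2753 + 4P.
Rearrange AD to Y = 5553 − 10P.
Set AD = SRAS: 5553 − 10P = 2753 + 4P, so 2800 = 14P and P = 200.
Then Y = 5553 − 10·200 = 3553.

P = 200, Y = 3553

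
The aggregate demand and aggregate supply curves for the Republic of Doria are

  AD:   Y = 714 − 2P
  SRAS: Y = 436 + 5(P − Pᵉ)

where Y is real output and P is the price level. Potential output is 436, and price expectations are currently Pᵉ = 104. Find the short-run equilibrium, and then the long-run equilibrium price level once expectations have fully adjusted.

Short run: P = 114, Y = 486. Long run: P = 139.

Short run: with Pᵉ = 104, SRAS is Y = 5P − 84. Setting AD = SRAS gives 798 = 7P, so P = 114 and Y = 714 − 2·114 = 486.
Output 486 is above potential 436, so over time expected prices rise and SRAS shifts left until Y returns to 436.
Long run: Y = 436 on the AD curve gives 436 = 714 − 2P, so P = 139.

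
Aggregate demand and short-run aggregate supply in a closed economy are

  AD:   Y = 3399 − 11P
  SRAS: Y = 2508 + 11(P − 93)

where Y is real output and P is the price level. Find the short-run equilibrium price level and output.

P = 87, Y = 2442

Write SRAS as Y = 2508 + 11P − 1023 = 1485 + 11P.
Set AD = SRAS: 3399 − 11P = 1485 + 11P, so 1914 = 22P and P = 87.
Then Y = 3399 − 11·87 = 2442.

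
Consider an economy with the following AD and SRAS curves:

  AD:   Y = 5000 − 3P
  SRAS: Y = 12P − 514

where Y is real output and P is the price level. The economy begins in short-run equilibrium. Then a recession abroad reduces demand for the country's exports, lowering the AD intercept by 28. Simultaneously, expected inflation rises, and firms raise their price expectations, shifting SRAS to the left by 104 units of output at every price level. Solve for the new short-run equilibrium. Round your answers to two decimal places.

After both shocks: AD is Y = 4972 − 3P and SRAS is Y = 12P − 618.
Setting them equal: 5590 = 15P, so P = 372.67.
Substituting into AD, Y = 3854.00.

P = 372.67, Y = 3854.00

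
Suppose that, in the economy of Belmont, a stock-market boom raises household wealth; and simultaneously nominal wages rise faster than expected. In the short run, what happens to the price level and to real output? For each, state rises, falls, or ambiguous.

Price level: rises; output: ambiguous

The first event is a positive demand shock: AD shifts right, which by itself pushes P up and Y up.
The second is an adverse supply shock: SRAS shifts left, which by itself pushes P up and Y down.
Both shocks push P up, so P rises. The two shocks push Y in opposite directions, so the effect on Y is ambiguous.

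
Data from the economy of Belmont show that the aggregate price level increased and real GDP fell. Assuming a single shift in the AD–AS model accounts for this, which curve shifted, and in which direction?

SRAS shifted left

P rose and Y fell. An AD shift moves P and Y in the same direction; an SRAS shift moves them in opposite directions.
Here P and Y moved in opposite directions, so the SRAS curve shifted.
Since Y fell, SRAS shifted left.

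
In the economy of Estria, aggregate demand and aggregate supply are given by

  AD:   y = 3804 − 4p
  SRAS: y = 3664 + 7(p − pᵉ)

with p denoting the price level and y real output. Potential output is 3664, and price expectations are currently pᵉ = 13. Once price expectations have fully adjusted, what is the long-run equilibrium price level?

Short run: with pᵉ = 13, SRAS is y = 3573 + 7p. Setting AD = SRAS gives 231 = 11p, so p = 21 and y = 3804 − 4·21 = 3720.
Output 3720 is above potential 3664, so over time expected prices rise and SRAS shifts left until y returns to 3664.
Long run: y = 3664 on the AD curve gives 3664 = 3804 − 4p, so p = 35.

Long-run p = 35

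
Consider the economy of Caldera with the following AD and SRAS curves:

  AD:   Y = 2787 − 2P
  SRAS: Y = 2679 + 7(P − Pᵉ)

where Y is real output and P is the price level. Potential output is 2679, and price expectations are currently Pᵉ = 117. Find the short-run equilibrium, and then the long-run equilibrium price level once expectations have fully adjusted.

Short run: P = 103, Y = 2581. Long run: P = 54.

Short run: with Pᵉ = 117, SRAS is Y = 1860 + 7P. Setting AD = SRAS gives 927 = 9P, so P = 103 and Y = 2787 − 2·103 = 2581.
Output 2581 is below potential 2679, so over time expected prices fall and SRAS shifts right until Y returns to 2679.
Long run: Y = 2679 on the AD curve gives 2679 = 2787 − 2P, so P = 54.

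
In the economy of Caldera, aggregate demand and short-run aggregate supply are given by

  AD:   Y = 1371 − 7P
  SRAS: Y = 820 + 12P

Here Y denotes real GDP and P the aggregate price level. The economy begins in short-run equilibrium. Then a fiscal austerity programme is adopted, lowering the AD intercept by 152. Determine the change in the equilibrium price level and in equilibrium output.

ΔP = -8, ΔY = -96

This is a negative demand shock: AD shifts left.
New AD: Y = 1219 − 7P.
Set AD = SRAS: 1219 − 7P = 820 + 12P, so 399 = 19P and P = 21.
Y = 1219 − 7·21 = 1072.
Initially P = 29, Y = 1168, so ΔP = -8 and ΔY = -96.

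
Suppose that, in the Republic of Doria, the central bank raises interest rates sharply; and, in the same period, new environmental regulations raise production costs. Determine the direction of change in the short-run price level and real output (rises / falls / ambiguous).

The first event is a negative demand shock: AD shifts left, which by itself pushes P down and Y down.
The second is an adverse supply shock: SRAS shifts left, which by itself pushes P up and Y down.
The two shocks push P in opposite directions, so the effect on P is ambiguous. Both shocks push Y down, so Y falls.

Price level: ambiguous; output: falls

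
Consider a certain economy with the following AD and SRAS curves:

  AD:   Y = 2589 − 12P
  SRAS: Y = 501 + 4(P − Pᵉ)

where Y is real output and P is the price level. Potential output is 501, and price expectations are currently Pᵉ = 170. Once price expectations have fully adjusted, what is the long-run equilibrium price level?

Short run: with Pᵉ = 170, SRAS is Y = 4P − 179. Setting AD = SRAS gives 2768 = 16P, so P = 173 and Y = 2589 − 12·173 = 513.
Output 513 is above potential 501, so over time expected prices rise and SRAS shifts left until Y returns to 501.
Long run: Y = 501 on the AD curve gives 501 = 2589 − 12P, so P = 174.

Long-run P = 174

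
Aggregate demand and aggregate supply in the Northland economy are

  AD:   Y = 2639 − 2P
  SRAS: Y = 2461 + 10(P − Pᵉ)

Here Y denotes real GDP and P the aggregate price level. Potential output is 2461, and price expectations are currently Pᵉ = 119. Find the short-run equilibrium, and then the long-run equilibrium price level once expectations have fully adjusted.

Short run: with Pᵉ = 119, SRAS is Y = 1271 + 10P. Setting AD = SRAS gives 1368 = 12P, so P = 114 and Y = 2639 − 2·114 = 2411.
Output 2411 is below potential 2461, so over time expected prices fall and SRAS shifts right until Y returns to 2461.
Long run: Y = 2461 on the AD curve gives 2461 = 2639 − 2P, so P = 89.

Short run: P = 114, Y = 2411. Long run: P = 89.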